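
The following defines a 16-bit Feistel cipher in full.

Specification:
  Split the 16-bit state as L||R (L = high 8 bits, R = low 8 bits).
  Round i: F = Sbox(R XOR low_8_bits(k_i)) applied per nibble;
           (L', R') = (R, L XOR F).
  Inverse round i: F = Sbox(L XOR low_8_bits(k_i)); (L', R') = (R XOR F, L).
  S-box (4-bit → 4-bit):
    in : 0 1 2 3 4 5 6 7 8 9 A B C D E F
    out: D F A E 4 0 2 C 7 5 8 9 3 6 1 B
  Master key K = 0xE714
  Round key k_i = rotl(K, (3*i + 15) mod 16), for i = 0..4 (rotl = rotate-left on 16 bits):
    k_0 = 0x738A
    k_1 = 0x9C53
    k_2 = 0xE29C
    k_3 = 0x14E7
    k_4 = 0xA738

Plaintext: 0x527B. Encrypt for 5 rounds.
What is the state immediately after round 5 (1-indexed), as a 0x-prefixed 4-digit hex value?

0xDD3F

s_0 = plaintext = 0x527B
s_1 = Round(s_0, k_0) = 0x7BED
s_2 = Round(s_1, k_1) = 0xEDEA
s_3 = Round(s_2, k_2) = 0xEA2F
s_4 = Round(s_3, k_3) = 0x2FDD
s_5 = Round(s_4, k_4) = 0xDD3F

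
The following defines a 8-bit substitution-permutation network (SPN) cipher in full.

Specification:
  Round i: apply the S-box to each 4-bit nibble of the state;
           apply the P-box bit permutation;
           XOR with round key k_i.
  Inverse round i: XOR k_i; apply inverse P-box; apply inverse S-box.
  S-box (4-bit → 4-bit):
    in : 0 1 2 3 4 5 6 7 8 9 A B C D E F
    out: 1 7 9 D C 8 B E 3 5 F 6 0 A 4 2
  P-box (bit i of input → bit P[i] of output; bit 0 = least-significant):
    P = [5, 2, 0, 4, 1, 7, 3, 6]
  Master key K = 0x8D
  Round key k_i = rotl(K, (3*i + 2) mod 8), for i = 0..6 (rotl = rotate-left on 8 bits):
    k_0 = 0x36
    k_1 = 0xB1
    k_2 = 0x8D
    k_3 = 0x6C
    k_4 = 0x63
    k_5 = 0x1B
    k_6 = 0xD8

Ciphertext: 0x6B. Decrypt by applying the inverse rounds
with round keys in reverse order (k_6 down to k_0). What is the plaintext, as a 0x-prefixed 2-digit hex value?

0xC9

s_0 = ciphertext = 0x6B
s_1 = InvRound(s_0, k_6) = 0x83
s_2 = InvRound(s_1, k_5) = 0xB5
s_3 = InvRound(s_2, k_4) = 0x6D
s_4 = InvRound(s_3, k_3) = 0xCE
s_5 = InvRound(s_4, k_2) = 0x2E
s_6 = InvRound(s_5, k_1) = 0x17
s_7 = InvRound(s_6, k_0) = 0xC9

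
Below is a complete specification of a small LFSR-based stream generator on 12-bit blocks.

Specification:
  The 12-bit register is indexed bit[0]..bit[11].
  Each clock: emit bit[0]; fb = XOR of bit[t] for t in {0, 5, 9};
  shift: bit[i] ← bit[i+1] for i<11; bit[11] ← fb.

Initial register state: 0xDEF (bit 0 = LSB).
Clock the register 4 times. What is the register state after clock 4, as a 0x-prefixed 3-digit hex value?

0x6DE

reg_0 = 0xDEF
clock 1: out=1, reg = 0x6F7
clock 2: out=1, reg = 0xB7B
clock 3: out=1, reg = 0xDBD
clock 4: out=1, reg = 0x6DE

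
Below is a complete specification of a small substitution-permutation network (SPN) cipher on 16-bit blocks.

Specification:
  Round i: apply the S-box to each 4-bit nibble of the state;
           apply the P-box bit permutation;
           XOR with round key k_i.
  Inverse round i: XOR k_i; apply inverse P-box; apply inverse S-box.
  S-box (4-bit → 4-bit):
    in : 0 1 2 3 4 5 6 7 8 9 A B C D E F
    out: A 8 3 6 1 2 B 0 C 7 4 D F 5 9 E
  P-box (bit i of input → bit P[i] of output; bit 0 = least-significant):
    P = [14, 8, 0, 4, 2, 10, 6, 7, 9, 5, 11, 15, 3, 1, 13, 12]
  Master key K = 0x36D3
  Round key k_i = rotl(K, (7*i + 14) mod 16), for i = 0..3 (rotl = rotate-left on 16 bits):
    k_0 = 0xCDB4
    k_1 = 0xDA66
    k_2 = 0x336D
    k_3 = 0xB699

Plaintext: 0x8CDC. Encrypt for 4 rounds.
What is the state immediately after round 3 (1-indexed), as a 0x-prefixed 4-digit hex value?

0xBC19

s_0 = plaintext = 0x8CDC
s_1 = Round(s_0, k_0) = 0x36C1
s_2 = Round(s_1, k_1) = 0x7C90
s_3 = Round(s_2, k_2) = 0xBC19
s_4 = Round(s_3, k_3) = 0x4D30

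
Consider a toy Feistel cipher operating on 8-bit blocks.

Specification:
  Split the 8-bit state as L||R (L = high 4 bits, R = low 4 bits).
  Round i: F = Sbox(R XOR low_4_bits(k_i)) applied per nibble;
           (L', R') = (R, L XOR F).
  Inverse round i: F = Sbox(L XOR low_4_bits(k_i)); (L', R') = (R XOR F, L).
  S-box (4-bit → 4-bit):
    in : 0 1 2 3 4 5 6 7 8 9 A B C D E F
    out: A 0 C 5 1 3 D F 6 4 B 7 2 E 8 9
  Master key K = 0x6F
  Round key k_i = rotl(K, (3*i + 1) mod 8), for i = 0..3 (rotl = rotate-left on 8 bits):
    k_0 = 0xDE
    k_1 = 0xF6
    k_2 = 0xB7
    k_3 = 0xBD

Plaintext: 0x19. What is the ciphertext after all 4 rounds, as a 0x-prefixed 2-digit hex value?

0x8C

s_0 = plaintext = 0x19
s_1 = Round(s_0, k_0) = 0x9E
s_2 = Round(s_1, k_1) = 0xEF
s_3 = Round(s_2, k_2) = 0xF8
s_4 = Round(s_3, k_3) = 0x8C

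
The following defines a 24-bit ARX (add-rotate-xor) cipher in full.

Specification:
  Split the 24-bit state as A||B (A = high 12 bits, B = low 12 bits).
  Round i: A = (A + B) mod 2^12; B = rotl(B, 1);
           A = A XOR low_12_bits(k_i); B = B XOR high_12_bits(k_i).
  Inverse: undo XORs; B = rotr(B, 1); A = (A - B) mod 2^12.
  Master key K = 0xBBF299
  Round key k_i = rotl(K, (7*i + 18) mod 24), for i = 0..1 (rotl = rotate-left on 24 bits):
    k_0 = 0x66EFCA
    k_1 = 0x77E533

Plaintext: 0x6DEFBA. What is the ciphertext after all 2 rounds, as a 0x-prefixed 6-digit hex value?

s_0 = plaintext = 0x6DEFBA
s_1 = Round(s_0, k_0) = 0x95291B
s_2 = Round(s_1, k_1) = 0x75E549

0x75E549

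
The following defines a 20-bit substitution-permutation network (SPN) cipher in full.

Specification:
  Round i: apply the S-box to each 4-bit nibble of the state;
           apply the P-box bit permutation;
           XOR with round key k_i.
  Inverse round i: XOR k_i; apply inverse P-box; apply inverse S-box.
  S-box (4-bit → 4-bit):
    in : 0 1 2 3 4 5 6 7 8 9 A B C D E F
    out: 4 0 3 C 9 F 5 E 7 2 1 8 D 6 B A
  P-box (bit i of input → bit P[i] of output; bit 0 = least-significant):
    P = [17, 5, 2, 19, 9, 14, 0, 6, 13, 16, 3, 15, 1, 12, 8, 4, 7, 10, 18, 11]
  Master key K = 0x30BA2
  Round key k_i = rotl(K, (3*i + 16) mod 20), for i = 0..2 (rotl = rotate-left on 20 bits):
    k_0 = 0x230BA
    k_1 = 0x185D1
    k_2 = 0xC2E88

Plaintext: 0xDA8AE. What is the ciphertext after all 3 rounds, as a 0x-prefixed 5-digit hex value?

s_0 = plaintext = 0xDA8AE
s_1 = Round(s_0, k_0) = 0xD1690
s_2 = Round(s_1, k_1) = 0x5E1DD
s_3 = Round(s_2, k_2) = 0x8723F

0x8723F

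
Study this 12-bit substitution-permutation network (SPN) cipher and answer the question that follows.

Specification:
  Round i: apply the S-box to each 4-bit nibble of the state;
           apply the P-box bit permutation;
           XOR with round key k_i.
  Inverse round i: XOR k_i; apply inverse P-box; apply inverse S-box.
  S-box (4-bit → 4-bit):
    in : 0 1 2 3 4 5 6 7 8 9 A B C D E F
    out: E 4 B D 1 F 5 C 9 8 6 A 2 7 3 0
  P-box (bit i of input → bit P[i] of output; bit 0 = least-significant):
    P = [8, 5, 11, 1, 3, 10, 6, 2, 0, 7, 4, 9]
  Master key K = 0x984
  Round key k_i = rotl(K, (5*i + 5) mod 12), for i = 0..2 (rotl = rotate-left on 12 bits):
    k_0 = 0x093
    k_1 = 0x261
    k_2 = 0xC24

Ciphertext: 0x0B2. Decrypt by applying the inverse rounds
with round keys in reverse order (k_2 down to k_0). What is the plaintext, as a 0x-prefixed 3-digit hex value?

0xB7A

s_0 = ciphertext = 0x0B2
s_1 = InvRound(s_0, k_2) = 0xAB7
s_2 = InvRound(s_1, k_1) = 0xA77
s_3 = InvRound(s_2, k_0) = 0xB7A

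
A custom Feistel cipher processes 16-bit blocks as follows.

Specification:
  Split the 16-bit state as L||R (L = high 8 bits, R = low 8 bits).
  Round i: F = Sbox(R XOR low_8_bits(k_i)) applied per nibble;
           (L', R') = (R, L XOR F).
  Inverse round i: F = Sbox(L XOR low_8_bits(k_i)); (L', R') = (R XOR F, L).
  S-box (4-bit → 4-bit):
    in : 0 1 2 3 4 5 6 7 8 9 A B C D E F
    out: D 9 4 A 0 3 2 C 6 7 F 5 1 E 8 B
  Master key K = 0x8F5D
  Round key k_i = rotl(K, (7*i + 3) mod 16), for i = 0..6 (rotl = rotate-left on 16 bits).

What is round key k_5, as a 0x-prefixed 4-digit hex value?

K = 0x8F5D
k_0 = rotl(K, (7*0+3) mod 16) = rotl(K, 3) = 0x7AEC
k_1 = rotl(K, (7*1+3) mod 16) = rotl(K, 10) = 0x763D
k_2 = rotl(K, (7*2+3) mod 16) = rotl(K, 1) = 0x1EBB
k_3 = rotl(K, (7*3+3) mod 16) = rotl(K, 8) = 0x5D8F
k_4 = rotl(K, (7*4+3) mod 16) = rotl(K, 15) = 0xC7AE
k_5 = rotl(K, (7*5+3) mod 16) = rotl(K, 6) = 0xD763

0xD763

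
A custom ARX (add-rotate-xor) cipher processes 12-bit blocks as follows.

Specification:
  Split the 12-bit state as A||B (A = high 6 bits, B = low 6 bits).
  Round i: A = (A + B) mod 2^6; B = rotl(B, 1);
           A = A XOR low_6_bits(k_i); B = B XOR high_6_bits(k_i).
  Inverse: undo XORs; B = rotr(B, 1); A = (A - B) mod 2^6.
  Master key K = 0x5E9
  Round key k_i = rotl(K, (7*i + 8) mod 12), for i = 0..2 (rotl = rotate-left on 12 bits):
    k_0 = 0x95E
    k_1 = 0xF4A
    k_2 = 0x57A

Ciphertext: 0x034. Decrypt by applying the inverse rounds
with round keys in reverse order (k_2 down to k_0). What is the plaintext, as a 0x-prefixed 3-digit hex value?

s_0 = ciphertext = 0x034
s_1 = InvRound(s_0, k_2) = 0x2B0
s_2 = InvRound(s_1, k_1) = 0x6A6
s_3 = InvRound(s_2, k_0) = 0x8E1

0x8E1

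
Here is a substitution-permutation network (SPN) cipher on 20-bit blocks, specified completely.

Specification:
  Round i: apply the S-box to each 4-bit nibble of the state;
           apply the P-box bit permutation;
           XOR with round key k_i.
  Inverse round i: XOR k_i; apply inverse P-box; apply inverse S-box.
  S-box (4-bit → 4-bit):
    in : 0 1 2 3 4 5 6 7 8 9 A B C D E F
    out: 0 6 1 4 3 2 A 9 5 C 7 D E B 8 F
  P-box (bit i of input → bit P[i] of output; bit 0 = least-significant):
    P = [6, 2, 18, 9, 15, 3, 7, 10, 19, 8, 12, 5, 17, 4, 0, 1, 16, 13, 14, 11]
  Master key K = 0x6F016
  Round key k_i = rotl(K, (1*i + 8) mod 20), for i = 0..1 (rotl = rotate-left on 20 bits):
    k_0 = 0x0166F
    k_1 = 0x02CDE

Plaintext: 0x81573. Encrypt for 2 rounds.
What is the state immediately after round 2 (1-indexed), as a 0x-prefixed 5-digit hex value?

0x29ACC

s_0 = plaintext = 0x81573
s_1 = Round(s_0, k_0) = 0x5D37E
s_2 = Round(s_1, k_1) = 0x29ACC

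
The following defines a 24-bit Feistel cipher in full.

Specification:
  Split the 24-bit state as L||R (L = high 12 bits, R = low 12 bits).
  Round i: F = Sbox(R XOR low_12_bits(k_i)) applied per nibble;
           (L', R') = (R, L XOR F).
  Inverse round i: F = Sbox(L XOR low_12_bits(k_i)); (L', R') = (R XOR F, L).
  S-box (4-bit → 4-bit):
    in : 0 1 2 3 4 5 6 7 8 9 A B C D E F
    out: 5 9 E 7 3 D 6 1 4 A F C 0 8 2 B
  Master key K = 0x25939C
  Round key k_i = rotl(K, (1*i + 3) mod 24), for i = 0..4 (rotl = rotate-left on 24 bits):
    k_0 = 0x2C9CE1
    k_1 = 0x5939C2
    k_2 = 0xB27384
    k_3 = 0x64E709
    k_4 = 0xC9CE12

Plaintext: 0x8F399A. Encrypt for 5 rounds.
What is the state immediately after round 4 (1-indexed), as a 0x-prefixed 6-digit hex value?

0xA591A7

s_0 = plaintext = 0x8F399A
s_1 = Round(s_0, k_0) = 0x99A5EF
s_2 = Round(s_1, k_1) = 0x5EF972
s_3 = Round(s_2, k_2) = 0x972A59
s_4 = Round(s_3, k_3) = 0xA591A7
s_5 = Round(s_4, k_4) = 0x1A7194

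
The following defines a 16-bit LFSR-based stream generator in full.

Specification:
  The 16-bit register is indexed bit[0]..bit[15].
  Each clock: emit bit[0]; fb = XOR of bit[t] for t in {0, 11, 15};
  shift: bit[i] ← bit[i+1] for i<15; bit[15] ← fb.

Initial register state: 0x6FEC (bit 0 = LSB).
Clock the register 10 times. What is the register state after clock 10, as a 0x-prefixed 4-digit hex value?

0xFFDB

reg_0 = 0x6FEC
clock 1: out=0, reg = 0xB7F6
clock 2: out=0, reg = 0xDBFB
clock 3: out=1, reg = 0xEDFD
clock 4: out=1, reg = 0xF6FE
clock 5: out=0, reg = 0xFB7F
clock 6: out=1, reg = 0xFDBF
clock 7: out=1, reg = 0xFEDF
clock 8: out=1, reg = 0xFF6F
clock 9: out=1, reg = 0xFFB7
clock 10: out=1, reg = 0xFFDB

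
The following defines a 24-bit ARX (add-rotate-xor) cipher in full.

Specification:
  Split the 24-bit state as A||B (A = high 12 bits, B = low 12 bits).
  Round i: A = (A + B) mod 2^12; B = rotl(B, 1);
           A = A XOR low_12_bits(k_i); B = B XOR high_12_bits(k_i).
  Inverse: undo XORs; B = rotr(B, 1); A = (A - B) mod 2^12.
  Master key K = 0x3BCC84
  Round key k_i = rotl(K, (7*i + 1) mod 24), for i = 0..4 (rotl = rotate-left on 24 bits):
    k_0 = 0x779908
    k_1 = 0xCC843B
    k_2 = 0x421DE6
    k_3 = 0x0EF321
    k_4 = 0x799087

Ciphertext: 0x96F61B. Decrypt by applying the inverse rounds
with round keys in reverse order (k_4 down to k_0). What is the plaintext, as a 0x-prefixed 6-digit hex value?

0xB5C408

s_0 = ciphertext = 0x96F61B
s_1 = InvRound(s_0, k_4) = 0x9270C1
s_2 = InvRound(s_1, k_3) = 0x9EF017
s_3 = InvRound(s_2, k_2) = 0x1EE21B
s_4 = InvRound(s_3, k_1) = 0x66CF69
s_5 = InvRound(s_4, k_0) = 0xB5C408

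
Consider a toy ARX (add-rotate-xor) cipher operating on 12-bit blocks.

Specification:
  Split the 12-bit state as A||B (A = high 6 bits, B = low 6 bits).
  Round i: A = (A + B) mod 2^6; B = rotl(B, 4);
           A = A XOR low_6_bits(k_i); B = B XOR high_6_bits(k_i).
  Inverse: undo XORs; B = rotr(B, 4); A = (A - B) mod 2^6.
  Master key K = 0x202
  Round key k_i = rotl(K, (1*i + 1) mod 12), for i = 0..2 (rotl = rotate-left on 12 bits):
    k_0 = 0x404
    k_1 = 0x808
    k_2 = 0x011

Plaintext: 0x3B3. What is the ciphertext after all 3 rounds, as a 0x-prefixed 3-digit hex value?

s_0 = plaintext = 0x3B3
s_1 = Round(s_0, k_0) = 0x16C
s_2 = Round(s_1, k_1) = 0xE6B
s_3 = Round(s_2, k_2) = 0xD7A

0xD7A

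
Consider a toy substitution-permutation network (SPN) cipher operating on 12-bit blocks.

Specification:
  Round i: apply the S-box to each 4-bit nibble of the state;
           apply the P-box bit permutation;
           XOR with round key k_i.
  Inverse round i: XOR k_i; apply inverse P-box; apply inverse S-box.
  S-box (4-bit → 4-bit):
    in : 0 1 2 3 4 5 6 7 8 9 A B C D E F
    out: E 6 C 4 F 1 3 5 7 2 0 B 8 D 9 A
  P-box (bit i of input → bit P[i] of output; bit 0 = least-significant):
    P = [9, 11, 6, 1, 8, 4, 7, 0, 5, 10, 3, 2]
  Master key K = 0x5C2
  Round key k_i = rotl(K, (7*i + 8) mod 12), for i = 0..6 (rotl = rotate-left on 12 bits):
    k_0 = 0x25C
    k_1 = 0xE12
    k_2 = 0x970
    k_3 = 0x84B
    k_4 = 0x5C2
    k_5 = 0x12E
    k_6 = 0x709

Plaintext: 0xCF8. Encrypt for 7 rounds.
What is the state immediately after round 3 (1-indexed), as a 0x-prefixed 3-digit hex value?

0x37E

s_0 = plaintext = 0xCF8
s_1 = Round(s_0, k_0) = 0x809
s_2 = Round(s_1, k_1) = 0x2AB
s_3 = Round(s_2, k_2) = 0x37E
s_4 = Round(s_3, k_3) = 0xBC1
s_5 = Round(s_4, k_4) = 0x9A7
s_6 = Round(s_5, k_5) = 0x76E
s_7 = Round(s_6, k_6) = 0x433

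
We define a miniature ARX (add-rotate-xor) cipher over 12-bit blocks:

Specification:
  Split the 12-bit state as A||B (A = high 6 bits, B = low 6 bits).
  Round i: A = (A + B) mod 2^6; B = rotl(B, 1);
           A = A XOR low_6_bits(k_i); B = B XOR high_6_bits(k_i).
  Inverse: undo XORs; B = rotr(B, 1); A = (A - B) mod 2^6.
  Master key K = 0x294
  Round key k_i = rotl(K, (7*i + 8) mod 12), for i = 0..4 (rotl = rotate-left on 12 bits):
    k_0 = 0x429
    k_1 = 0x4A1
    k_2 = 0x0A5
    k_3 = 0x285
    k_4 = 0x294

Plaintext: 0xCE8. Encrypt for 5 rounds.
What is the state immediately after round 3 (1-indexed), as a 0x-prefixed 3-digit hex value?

0x1E2

s_0 = plaintext = 0xCE8
s_1 = Round(s_0, k_0) = 0xC81
s_2 = Round(s_1, k_1) = 0x490
s_3 = Round(s_2, k_2) = 0x1E2
s_4 = Round(s_3, k_3) = 0xB0F
s_5 = Round(s_4, k_4) = 0xBD4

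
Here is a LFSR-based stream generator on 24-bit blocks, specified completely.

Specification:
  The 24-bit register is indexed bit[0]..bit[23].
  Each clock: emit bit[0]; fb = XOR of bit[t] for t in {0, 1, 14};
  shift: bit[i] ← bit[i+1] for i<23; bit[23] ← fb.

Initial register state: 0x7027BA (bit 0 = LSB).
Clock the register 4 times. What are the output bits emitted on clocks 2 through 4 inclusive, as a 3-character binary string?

101

reg_0 = 0x7027BA
clock 1: out=0, reg = 0xB813DD
clock 2: out=1, reg = 0xDC09EE
clock 3: out=0, reg = 0xEE04F7
clock 4: out=1, reg = 0x77027B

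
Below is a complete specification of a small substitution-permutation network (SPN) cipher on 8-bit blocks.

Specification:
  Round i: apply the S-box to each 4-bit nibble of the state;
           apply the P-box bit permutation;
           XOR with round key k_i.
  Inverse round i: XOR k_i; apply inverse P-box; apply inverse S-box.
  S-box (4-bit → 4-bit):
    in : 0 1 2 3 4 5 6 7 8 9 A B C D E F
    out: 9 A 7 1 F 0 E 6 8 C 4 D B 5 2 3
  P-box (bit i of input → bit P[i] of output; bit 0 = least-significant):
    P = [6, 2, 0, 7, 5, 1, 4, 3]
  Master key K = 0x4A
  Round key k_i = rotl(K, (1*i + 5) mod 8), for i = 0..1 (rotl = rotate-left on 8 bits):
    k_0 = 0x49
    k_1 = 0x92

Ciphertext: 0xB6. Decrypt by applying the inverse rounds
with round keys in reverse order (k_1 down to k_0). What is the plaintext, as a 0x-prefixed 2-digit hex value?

s_0 = ciphertext = 0xB6
s_1 = InvRound(s_0, k_1) = 0x3E
s_2 = InvRound(s_1, k_0) = 0x22

0x22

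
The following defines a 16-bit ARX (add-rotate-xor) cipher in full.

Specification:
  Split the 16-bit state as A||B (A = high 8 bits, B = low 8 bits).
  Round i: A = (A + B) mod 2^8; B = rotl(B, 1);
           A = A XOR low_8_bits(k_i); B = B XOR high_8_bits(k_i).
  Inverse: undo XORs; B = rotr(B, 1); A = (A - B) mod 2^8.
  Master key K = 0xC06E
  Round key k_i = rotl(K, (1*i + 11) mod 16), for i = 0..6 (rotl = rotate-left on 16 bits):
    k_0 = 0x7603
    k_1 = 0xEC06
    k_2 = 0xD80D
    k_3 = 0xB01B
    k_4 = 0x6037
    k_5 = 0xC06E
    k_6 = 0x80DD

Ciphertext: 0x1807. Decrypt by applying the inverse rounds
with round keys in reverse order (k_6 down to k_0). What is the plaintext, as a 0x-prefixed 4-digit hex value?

0xF41F

s_0 = ciphertext = 0x1807
s_1 = InvRound(s_0, k_6) = 0x02C3
s_2 = InvRound(s_1, k_5) = 0xEB81
s_3 = InvRound(s_2, k_4) = 0xECF0
s_4 = InvRound(s_3, k_3) = 0xD720
s_5 = InvRound(s_4, k_2) = 0x5E7C
s_6 = InvRound(s_5, k_1) = 0x1048
s_7 = InvRound(s_6, k_0) = 0xF41F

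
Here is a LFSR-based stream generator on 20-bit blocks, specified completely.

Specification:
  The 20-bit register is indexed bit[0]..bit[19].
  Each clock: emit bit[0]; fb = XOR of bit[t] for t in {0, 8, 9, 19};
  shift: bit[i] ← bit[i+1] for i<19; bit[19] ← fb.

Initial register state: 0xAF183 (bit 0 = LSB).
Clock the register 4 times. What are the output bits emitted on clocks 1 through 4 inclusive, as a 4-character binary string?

1100

reg_0 = 0xAF183
clock 1: out=1, reg = 0xD78C1
clock 2: out=1, reg = 0x6BC60
clock 3: out=0, reg = 0x35E30
clock 4: out=0, reg = 0x9AF18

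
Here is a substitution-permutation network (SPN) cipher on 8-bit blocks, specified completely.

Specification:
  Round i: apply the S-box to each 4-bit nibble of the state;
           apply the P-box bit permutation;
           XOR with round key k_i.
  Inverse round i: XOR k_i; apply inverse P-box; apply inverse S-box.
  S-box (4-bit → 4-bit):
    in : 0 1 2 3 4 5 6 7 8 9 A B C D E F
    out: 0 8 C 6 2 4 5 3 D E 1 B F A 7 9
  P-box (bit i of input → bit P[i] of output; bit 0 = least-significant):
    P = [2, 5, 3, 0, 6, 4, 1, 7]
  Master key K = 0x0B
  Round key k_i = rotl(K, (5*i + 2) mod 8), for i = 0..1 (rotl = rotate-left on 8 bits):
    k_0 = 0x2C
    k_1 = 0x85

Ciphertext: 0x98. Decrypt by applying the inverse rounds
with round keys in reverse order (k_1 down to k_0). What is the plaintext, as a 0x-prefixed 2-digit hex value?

s_0 = ciphertext = 0x98
s_1 = InvRound(s_0, k_1) = 0x48
s_2 = InvRound(s_1, k_0) = 0xA7

0xA7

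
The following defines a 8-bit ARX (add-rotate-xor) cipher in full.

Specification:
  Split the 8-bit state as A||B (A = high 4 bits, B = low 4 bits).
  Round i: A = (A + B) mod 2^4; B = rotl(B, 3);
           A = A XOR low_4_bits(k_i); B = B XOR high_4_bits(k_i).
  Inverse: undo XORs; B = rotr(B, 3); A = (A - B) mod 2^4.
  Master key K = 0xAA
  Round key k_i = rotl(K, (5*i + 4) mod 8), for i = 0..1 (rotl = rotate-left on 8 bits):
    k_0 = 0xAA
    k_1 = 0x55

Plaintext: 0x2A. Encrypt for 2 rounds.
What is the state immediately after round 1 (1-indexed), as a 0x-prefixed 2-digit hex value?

0x6F

s_0 = plaintext = 0x2A
s_1 = Round(s_0, k_0) = 0x6F
s_2 = Round(s_1, k_1) = 0x0A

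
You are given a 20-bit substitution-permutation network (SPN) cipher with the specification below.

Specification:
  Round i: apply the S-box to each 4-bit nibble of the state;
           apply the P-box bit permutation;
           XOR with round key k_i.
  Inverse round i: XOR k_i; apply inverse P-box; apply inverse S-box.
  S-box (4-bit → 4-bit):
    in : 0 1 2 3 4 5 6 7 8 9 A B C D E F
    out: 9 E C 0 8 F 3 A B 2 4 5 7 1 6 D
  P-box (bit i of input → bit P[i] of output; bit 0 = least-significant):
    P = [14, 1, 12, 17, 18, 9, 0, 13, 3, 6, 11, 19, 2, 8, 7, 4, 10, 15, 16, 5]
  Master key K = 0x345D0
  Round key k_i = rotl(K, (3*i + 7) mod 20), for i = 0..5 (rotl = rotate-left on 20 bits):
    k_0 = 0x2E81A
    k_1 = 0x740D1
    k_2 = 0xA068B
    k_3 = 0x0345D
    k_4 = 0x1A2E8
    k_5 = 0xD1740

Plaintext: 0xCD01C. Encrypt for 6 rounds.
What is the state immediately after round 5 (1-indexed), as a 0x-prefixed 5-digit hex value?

s_0 = plaintext = 0xCD01C
s_1 = Round(s_0, k_0) = 0xB1E15
s_2 = Round(s_1, k_1) = 0x43F02
s_3 = Round(s_2, k_2) = 0x43EA3
s_4 = Round(s_3, k_3) = 0x03C3C
s_5 = Round(s_4, k_4) = 0x1FE82
s_6 = Round(s_5, k_5) = 0xAADB4

0x1FE82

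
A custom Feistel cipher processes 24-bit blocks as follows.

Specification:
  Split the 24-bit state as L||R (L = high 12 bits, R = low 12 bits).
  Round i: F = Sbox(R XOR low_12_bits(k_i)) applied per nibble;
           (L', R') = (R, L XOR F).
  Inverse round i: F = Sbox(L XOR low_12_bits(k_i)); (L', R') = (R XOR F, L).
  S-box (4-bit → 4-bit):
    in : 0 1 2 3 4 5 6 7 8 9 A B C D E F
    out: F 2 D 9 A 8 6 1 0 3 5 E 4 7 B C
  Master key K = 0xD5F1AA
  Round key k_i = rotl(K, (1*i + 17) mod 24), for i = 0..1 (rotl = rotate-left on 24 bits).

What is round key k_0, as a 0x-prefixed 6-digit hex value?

0x55ABE3

K = 0xD5F1AA
k_0 = rotl(K, (1*0+17) mod 24) = rotl(K, 17) = 0x55ABE3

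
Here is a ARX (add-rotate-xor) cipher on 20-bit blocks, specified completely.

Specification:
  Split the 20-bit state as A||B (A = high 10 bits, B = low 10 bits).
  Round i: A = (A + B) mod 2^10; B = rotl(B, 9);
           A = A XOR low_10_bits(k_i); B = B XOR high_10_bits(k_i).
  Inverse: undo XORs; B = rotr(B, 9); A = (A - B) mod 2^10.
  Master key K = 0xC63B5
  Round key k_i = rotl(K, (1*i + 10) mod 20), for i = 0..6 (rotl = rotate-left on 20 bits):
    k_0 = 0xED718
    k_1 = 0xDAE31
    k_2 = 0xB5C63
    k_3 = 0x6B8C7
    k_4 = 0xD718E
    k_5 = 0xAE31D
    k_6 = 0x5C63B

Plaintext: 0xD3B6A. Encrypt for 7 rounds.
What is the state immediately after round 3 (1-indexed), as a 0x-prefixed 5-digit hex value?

s_0 = plaintext = 0xD3B6A
s_1 = Round(s_0, k_0) = 0x68200
s_2 = Round(s_1, k_1) = 0x6466B
s_3 = Round(s_2, k_2) = 0xE7DE2
s_4 = Round(s_3, k_3) = 0x5195F
s_5 = Round(s_4, k_4) = 0xCADF3
s_6 = Round(s_5, k_5) = 0x80C41
s_7 = Round(s_6, k_6) = 0x1FF51

0xE7DE2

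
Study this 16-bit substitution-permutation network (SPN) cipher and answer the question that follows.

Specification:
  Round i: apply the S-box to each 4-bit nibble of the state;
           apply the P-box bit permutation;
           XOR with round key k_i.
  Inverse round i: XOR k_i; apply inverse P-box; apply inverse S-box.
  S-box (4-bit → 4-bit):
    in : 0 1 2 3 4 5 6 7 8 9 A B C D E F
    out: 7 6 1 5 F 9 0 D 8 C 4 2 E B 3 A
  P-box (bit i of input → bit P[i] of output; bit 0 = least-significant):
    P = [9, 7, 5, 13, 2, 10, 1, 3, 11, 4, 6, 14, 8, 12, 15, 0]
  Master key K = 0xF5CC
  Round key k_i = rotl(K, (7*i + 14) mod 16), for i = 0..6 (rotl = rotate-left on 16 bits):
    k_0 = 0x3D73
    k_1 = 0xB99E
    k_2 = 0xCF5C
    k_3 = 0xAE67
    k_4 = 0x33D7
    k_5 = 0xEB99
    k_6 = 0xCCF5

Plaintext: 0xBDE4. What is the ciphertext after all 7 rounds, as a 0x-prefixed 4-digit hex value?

0xFF70

s_0 = plaintext = 0xBDE4
s_1 = Round(s_0, k_0) = 0x43C7
s_2 = Round(s_1, k_1) = 0x06F5
s_3 = Round(s_2, k_2) = 0x7854
s_4 = Round(s_3, k_3) = 0x4DCA
s_5 = Round(s_4, k_4) = 0xEEEC
s_6 = Round(s_5, k_5) = 0xD62D
s_7 = Round(s_6, k_6) = 0xFF70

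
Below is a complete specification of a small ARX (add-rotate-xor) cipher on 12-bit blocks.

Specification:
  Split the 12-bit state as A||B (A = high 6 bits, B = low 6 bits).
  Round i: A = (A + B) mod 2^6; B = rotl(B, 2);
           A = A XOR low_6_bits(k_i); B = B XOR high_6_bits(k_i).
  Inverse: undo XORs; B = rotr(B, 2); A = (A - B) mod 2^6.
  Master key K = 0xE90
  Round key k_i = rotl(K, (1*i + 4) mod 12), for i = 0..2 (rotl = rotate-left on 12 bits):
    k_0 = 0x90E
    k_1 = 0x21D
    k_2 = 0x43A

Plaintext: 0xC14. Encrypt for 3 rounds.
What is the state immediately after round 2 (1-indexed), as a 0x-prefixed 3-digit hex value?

s_0 = plaintext = 0xC14
s_1 = Round(s_0, k_0) = 0x2B5
s_2 = Round(s_1, k_1) = 0x89F
s_3 = Round(s_2, k_2) = 0xEED

0x89F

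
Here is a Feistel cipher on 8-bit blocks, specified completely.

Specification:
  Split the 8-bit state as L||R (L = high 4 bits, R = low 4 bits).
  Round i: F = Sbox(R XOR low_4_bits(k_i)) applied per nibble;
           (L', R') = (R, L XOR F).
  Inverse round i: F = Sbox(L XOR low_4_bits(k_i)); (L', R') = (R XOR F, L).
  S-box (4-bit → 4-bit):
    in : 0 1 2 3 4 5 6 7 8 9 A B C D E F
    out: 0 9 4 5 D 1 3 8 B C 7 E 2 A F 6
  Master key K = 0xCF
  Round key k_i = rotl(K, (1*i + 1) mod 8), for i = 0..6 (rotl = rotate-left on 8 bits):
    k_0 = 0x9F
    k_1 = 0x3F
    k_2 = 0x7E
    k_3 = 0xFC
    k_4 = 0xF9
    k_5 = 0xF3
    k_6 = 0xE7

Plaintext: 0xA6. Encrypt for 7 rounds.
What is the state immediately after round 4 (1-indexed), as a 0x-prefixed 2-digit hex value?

s_0 = plaintext = 0xA6
s_1 = Round(s_0, k_0) = 0x66
s_2 = Round(s_1, k_1) = 0x6A
s_3 = Round(s_2, k_2) = 0xAB
s_4 = Round(s_3, k_3) = 0xB2
s_5 = Round(s_4, k_4) = 0x25
s_6 = Round(s_5, k_5) = 0x51
s_7 = Round(s_6, k_6) = 0x16

0xB2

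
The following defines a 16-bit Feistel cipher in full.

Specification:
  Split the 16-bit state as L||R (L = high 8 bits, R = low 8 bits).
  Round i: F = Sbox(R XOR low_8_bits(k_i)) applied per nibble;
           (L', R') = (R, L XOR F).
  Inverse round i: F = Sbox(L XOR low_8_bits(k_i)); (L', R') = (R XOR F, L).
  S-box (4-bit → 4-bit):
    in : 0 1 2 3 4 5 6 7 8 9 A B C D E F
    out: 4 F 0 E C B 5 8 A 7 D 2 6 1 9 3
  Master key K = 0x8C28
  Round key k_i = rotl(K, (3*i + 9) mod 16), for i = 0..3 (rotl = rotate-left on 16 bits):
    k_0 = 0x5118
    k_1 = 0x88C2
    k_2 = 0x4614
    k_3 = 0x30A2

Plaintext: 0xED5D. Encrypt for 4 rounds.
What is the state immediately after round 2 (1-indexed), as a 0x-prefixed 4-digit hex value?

s_0 = plaintext = 0xED5D
s_1 = Round(s_0, k_0) = 0x5D26
s_2 = Round(s_1, k_1) = 0x26C1
s_3 = Round(s_2, k_2) = 0xC13D
s_4 = Round(s_3, k_3) = 0x3DB2

0x26C1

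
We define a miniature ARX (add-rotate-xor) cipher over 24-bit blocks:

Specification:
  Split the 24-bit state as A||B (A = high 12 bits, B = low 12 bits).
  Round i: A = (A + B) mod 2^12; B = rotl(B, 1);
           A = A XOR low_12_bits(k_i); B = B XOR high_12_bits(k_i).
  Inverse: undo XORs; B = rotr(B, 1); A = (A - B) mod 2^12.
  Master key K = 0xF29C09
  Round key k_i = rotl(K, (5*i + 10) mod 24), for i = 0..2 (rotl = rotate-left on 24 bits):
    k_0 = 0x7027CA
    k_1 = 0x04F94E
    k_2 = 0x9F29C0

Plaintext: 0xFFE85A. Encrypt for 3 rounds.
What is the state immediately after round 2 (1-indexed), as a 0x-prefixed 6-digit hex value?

s_0 = plaintext = 0xFFE85A
s_1 = Round(s_0, k_0) = 0xF927B7
s_2 = Round(s_1, k_1) = 0xE07F21
s_3 = Round(s_2, k_2) = 0x4E87B1

0xE07F21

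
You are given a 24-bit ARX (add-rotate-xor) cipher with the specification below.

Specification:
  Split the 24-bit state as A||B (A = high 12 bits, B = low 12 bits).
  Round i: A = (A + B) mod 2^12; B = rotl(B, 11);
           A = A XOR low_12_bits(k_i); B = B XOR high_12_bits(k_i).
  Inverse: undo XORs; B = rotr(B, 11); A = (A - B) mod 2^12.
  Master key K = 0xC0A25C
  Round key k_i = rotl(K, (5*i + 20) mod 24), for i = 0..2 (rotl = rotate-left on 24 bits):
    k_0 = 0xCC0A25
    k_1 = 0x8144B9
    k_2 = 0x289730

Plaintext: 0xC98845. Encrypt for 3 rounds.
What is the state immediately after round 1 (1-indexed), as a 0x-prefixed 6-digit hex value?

0xEF80E2

s_0 = plaintext = 0xC98845
s_1 = Round(s_0, k_0) = 0xEF80E2
s_2 = Round(s_1, k_1) = 0xB63865
s_3 = Round(s_2, k_2) = 0x4F8EBB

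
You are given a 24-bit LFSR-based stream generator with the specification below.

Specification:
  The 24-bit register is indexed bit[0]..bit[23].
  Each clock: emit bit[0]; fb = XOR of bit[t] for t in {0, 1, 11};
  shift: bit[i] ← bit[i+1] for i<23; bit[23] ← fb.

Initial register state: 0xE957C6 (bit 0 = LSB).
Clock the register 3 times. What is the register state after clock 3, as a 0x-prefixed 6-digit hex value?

0xFD2AF8

reg_0 = 0xE957C6
clock 1: out=0, reg = 0xF4ABE3
clock 2: out=1, reg = 0xFA55F1
clock 3: out=1, reg = 0xFD2AF8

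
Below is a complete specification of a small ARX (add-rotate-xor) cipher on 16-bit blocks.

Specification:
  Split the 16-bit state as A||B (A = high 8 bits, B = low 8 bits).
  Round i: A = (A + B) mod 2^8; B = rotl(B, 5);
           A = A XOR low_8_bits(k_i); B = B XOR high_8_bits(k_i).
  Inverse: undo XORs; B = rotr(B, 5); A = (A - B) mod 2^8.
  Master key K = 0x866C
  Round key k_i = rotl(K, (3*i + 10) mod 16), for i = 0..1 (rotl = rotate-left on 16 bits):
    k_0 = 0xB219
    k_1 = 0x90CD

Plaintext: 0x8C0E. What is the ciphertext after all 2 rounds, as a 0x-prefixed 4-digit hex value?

s_0 = plaintext = 0x8C0E
s_1 = Round(s_0, k_0) = 0x8373
s_2 = Round(s_1, k_1) = 0x3BFE

0x3BFE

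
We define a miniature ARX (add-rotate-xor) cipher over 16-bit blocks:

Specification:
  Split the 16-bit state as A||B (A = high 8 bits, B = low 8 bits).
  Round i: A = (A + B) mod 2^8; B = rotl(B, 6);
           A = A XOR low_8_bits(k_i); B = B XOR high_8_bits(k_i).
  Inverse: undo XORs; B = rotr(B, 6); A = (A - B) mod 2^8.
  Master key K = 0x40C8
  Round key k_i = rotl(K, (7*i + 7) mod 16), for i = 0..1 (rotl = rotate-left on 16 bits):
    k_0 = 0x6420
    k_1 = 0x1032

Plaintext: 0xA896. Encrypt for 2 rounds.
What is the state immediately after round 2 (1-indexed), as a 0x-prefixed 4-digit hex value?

0xED60

s_0 = plaintext = 0xA896
s_1 = Round(s_0, k_0) = 0x1EC1
s_2 = Round(s_1, k_1) = 0xED60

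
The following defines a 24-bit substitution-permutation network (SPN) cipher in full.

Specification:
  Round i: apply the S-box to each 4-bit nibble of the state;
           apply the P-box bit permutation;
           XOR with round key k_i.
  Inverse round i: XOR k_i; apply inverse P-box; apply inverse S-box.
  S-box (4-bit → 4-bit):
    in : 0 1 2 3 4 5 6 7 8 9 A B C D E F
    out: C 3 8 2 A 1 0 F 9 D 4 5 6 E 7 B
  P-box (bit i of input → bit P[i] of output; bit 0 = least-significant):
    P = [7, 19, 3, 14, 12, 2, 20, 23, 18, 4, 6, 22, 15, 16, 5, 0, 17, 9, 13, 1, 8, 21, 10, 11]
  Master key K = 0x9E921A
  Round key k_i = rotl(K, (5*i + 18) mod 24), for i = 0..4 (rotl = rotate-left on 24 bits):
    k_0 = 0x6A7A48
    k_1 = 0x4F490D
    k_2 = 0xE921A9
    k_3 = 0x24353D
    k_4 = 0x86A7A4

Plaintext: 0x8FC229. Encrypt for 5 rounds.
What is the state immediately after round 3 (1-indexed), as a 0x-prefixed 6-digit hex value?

s_0 = plaintext = 0x8FC229
s_1 = Round(s_0, k_0) = 0xA931E2
s_2 = Round(s_1, k_1) = 0x583D1B
s_3 = Round(s_2, k_2) = 0xAA3077
s_4 = Round(s_3, k_3) = 0xFD41F1
s_5 = Round(s_4, k_4) = 0x2B9C33

0xAA3077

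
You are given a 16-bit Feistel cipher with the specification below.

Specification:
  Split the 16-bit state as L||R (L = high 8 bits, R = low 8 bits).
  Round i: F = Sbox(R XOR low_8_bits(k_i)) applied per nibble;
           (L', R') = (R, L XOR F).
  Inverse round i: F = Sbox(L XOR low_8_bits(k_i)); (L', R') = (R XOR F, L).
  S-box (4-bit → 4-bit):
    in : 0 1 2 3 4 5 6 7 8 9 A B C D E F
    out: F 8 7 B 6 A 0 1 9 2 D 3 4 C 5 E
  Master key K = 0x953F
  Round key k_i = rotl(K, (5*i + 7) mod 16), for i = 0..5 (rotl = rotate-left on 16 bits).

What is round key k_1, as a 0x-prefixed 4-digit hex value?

0xF953

K = 0x953F
k_0 = rotl(K, (5*0+7) mod 16) = rotl(K, 7) = 0x9FCA
k_1 = rotl(K, (5*1+7) mod 16) = rotl(K, 12) = 0xF953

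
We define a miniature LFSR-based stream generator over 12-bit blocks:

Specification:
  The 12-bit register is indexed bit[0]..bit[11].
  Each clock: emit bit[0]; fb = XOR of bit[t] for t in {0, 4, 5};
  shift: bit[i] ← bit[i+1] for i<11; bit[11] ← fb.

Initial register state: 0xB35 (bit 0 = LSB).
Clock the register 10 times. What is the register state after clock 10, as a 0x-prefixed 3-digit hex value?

reg_0 = 0xB35
clock 1: out=1, reg = 0xD9A
clock 2: out=0, reg = 0xECD
clock 3: out=1, reg = 0xF66
clock 4: out=0, reg = 0xFB3
clock 5: out=1, reg = 0xFD9
clock 6: out=1, reg = 0x7EC
clock 7: out=0, reg = 0xBF6
clock 8: out=0, reg = 0x5FB
clock 9: out=1, reg = 0xAFD
clock 10: out=1, reg = 0xD7E

0xD7E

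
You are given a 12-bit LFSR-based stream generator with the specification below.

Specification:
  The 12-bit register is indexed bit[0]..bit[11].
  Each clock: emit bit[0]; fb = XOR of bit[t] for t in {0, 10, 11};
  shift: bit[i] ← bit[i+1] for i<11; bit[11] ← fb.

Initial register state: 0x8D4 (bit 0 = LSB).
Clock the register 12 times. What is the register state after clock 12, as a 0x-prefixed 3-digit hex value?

0xEF1

reg_0 = 0x8D4
clock 1: out=0, reg = 0xC6A
clock 2: out=0, reg = 0x635
clock 3: out=1, reg = 0x31A
clock 4: out=0, reg = 0x18D
clock 5: out=1, reg = 0x8C6
clock 6: out=0, reg = 0xC63
clock 7: out=1, reg = 0xE31
clock 8: out=1, reg = 0xF18
clock 9: out=0, reg = 0x78C
clock 10: out=0, reg = 0xBC6
clock 11: out=0, reg = 0xDE3
clock 12: out=1, reg = 0xEF1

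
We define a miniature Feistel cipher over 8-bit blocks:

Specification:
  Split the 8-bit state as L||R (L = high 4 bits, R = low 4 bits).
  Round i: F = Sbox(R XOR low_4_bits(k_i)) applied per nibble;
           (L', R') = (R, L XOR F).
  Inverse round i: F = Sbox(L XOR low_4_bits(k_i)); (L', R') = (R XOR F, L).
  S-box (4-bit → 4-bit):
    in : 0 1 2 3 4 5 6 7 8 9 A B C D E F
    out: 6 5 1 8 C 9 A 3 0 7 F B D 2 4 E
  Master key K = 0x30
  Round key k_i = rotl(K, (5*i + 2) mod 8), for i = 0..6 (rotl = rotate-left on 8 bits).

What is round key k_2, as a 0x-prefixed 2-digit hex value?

K = 0x30
k_0 = rotl(K, (5*0+2) mod 8) = rotl(K, 2) = 0xC0
k_1 = rotl(K, (5*1+2) mod 8) = rotl(K, 7) = 0x18
k_2 = rotl(K, (5*2+2) mod 8) = rotl(K, 4) = 0x03

0x03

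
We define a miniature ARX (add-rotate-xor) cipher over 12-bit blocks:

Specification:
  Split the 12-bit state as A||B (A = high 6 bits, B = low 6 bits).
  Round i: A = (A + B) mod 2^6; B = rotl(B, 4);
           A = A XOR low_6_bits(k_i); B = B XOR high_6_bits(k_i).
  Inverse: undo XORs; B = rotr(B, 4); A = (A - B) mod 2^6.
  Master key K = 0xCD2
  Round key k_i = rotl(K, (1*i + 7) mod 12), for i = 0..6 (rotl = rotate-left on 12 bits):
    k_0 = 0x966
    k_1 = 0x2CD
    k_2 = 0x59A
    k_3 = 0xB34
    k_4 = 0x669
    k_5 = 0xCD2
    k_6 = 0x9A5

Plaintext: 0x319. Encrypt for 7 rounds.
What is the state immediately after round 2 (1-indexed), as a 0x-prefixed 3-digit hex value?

0xEF7

s_0 = plaintext = 0x319
s_1 = Round(s_0, k_0) = 0x0F3
s_2 = Round(s_1, k_1) = 0xEF7
s_3 = Round(s_2, k_2) = 0xA2B
s_4 = Round(s_3, k_3) = 0x9D6
s_5 = Round(s_4, k_4) = 0x53C
s_6 = Round(s_5, k_5) = 0x0BC
s_7 = Round(s_6, k_6) = 0x6E9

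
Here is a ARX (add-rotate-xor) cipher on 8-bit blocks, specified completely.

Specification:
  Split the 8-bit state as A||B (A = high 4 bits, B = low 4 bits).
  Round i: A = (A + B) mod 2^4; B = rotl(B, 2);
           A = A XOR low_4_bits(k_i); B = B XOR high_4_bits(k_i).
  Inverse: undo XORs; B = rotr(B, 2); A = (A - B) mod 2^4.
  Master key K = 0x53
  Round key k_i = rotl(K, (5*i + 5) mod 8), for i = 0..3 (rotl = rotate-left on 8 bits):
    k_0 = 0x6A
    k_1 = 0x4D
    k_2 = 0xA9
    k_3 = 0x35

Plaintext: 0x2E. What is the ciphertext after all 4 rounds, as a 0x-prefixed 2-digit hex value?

s_0 = plaintext = 0x2E
s_1 = Round(s_0, k_0) = 0xAD
s_2 = Round(s_1, k_1) = 0xA3
s_3 = Round(s_2, k_2) = 0x46
s_4 = Round(s_3, k_3) = 0xFA

0xFA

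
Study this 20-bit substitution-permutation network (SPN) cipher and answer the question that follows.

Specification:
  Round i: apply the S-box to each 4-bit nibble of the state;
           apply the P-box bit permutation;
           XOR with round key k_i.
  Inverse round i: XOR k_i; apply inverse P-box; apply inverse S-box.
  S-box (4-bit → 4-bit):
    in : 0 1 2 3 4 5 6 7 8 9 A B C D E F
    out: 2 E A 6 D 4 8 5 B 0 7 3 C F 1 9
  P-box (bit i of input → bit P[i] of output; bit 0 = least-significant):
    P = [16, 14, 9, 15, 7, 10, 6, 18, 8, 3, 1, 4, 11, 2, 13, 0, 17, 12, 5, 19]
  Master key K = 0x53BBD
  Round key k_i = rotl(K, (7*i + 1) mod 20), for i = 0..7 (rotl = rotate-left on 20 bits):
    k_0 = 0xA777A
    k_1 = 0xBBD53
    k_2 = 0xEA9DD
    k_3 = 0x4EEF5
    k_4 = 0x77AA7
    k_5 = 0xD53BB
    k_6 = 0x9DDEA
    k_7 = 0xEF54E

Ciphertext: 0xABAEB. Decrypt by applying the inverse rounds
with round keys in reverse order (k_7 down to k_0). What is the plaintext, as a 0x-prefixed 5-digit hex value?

s_0 = ciphertext = 0xABAEB
s_1 = InvRound(s_0, k_7) = 0x58E83
s_2 = InvRound(s_1, k_6) = 0x16BC3
s_3 = InvRound(s_2, k_5) = 0x172C9
s_4 = InvRound(s_3, k_4) = 0x7B3C9
s_5 = InvRound(s_4, k_3) = 0xAB80B
s_6 = InvRound(s_5, k_2) = 0x00449
s_7 = InvRound(s_6, k_1) = 0x87D9F
s_8 = InvRound(s_7, k_0) = 0x78975

0x78975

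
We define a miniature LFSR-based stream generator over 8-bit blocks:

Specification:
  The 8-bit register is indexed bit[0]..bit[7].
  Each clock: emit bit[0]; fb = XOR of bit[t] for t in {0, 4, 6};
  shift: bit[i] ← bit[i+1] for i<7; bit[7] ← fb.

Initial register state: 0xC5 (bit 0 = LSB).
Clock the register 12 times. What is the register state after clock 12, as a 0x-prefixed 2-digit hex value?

0x16

reg_0 = 0xC5
clock 1: out=1, reg = 0x62
clock 2: out=0, reg = 0xB1
clock 3: out=1, reg = 0x58
clock 4: out=0, reg = 0x2C
clock 5: out=0, reg = 0x16
clock 6: out=0, reg = 0x8B
clock 7: out=1, reg = 0xC5
clock 8: out=1, reg = 0x62
clock 9: out=0, reg = 0xB1
clock 10: out=1, reg = 0x58
clock 11: out=0, reg = 0x2C
clock 12: out=0, reg = 0x16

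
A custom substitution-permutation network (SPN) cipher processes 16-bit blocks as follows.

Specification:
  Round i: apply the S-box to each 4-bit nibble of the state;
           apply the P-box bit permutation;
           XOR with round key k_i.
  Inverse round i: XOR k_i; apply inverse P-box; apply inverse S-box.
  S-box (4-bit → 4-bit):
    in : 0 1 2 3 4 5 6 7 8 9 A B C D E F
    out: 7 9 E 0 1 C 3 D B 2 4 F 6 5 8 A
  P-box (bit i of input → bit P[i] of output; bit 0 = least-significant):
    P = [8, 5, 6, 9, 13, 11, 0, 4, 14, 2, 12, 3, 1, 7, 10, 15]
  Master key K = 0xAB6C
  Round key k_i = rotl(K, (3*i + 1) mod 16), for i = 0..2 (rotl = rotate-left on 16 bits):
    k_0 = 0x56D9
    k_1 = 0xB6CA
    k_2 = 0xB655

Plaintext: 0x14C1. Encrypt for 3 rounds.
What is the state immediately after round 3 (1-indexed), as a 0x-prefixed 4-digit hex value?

0xD9B0

s_0 = plaintext = 0x14C1
s_1 = Round(s_0, k_0) = 0x9DDA
s_2 = Round(s_1, k_1) = 0xC60B
s_3 = Round(s_2, k_2) = 0xD9B0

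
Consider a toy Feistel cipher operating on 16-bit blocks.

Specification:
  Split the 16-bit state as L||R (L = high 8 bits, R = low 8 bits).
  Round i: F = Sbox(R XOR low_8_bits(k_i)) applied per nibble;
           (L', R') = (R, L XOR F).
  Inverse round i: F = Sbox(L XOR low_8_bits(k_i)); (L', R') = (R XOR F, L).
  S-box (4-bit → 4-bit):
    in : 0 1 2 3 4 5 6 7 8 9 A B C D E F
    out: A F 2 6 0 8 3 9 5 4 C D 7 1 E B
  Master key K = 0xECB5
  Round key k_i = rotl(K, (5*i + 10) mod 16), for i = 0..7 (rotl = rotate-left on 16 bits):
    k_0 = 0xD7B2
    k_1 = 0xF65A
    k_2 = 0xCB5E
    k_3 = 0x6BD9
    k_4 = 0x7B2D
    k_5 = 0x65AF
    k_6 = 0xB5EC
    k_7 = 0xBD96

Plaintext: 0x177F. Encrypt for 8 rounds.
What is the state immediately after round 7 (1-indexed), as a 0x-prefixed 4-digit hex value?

s_0 = plaintext = 0x177F
s_1 = Round(s_0, k_0) = 0x7F66
s_2 = Round(s_1, k_1) = 0x6618
s_3 = Round(s_2, k_2) = 0x1865
s_4 = Round(s_3, k_3) = 0x65CF
s_5 = Round(s_4, k_4) = 0xCF87
s_6 = Round(s_5, k_5) = 0x87EA
s_7 = Round(s_6, k_6) = 0xEA24
s_8 = Round(s_7, k_7) = 0x2438

0xEA24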